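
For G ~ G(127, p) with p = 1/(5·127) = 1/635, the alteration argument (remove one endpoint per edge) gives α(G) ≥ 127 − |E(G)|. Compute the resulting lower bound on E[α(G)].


E[|E(G)|] = C(127, 2)·p = 8001 · (1/635) = 63/5.
E[α(G)] ≥ n − E[|E(G)|] = 127 − 63/5 = 572/5.
Numerically: ≈ 114.40000.
(This is only a lower bound; the true E[α(G)] may be larger.)

E[α(G)] ≥ 572/5 ≈ 114.40000.


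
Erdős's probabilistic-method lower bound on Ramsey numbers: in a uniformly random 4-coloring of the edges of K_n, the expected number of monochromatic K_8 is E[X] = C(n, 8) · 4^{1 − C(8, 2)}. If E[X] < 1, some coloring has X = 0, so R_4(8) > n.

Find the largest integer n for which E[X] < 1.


We need C(n, 8) · 4^{1 − 28} < 1, i.e. C(n, 8) < 4^{28 − 1} = 18014398509481984.
Check values of n near the boundary:
  n = 402: C(402, 8) = 15770615726749950; 15770615726749950 < 18014398509481984? YES
  n = 403: C(403, 8) = 16090020602228430; 16090020602228430 < 18014398509481984? YES
  n = 404: C(404, 8) = 16415071523485570; 16415071523485570 < 18014398509481984? YES
  n = 405: C(405, 8) = 16745853821188050; 16745853821188050 < 18014398509481984? YES
  n = 406: C(406, 8) = 17082453897995850; 17082453897995850 < 18014398509481984? YES
  n = 407: C(407, 8) = 17424959239309050; 17424959239309050 < 18014398509481984? YES
  n = 408: C(408, 8) = 17773458424095231; 17773458424095231 < 18014398509481984? YES
  n = 409: C(409, 8) = 18128041135797879; 18128041135797879 < 18014398509481984? NO
The largest n with C(n, 8) < 18014398509481984 is n = 408 (where E[X] = 17773458424095231/18014398509481984 ≈ 0.9866). Hence R_4(8) > 408, i.e. R_4(8) ≥ 409.

Largest n = 408; hence R_4(8) > 408.


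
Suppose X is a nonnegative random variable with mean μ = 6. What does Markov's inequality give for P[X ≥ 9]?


μ = E[X] = 6, a = 9.
Markov: P[X ≥ 9] ≤ μ/a = (6)/9 = 2/3.
Numerically: ≈ 0.667.
(Since a = 9 > μ = 6.000, the bound 2/3 is < 1 and informative.)

P[X ≥ 9] ≤ 2/3 ≈ 0.667.


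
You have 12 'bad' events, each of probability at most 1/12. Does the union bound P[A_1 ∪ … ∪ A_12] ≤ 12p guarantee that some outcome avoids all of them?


Union bound: P[∪_{i=1}^{12} A_i] ≤ Σ_i P[A_i] ≤ 12·p = 12·(1/12) = 1.
Numerically: 1 ≈ 1.0000.
Is 1 < 1? NO.
Since the bound 1 is ≥ 1, the union bound is uninformative here; it does NOT by itself certify existence.

12·p = 1 ≈ 1.0000; existence NOT certified by the union bound.


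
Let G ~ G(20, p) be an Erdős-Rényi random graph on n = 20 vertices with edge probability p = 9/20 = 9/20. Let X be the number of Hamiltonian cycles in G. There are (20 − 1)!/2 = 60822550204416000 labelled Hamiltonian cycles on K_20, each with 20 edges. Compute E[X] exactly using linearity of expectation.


K_20 has (20 − 1)!/2 = 60822550204416000 labelled Hamiltonian cycles.
For each such Hamiltonian cycle H, let X_H = 1 if all 20 edges of H are present in G. Then P[X_H = 1] = p^{20} = (9/20)^{20} = 12157665459056928801/104857600000000000000000000.
By linearity of expectation: E[X] = Σ_H E[X_H] = 60822550204416000 · p^{20} = 60822550204416000 · 12157665459056928801/104857600000000000000000000 = 180532279724605553545860280221/25600000000000000000.
Numerically: E[X] ≈ 7.052e+09.

E[X] = 60822550204416000 · (9/20)^{20} = 180532279724605553545860280221/25600000000000000000 ≈ 7.052e+09.


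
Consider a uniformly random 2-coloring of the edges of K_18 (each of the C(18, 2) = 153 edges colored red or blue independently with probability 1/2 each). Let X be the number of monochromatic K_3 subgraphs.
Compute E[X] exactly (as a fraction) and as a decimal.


Let X = Σ_S X_S over the C(18, 3) = 816 subsets S of size 3, where X_S = 1 if the K_3 on S is monochromatic.
For a fixed S, the K_3 on S has C(3, 2) = 3 edges. P[all 3 edges red] = (1/2)^3, and likewise for blue, so P[monochromatic] = 2·(1/2)^3 = 2^{1 − 3} = 1/4.
By linearity of expectation: E[X] = C(18, 3) · 2^{1 − 3} = 816 · 1/4 = 204.
Numerically: E[X] ≈ 204.000000.

E[X] = C(18,3)·2^(1−C(3,2)) = 204 ≈ 204.000000.


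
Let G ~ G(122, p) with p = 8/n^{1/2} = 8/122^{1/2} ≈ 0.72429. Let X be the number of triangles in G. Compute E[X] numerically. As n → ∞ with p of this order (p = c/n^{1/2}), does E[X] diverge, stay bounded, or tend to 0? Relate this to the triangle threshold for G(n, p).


Number of potential triangles: C(122, 3) = 295240.
Each occurs with probability p³ ≈ (0.72429)³ ≈ 3.7995329e-01.
By linearity: E[X] = C(122, 3)·p³ ≈ 295240 · 3.7995329e-01 ≈ 112177.41078.
Since α = 1/2 < 1, p = c/n^{1/2} ≫ 1/n is above the triangle threshold p ~ 1/n. Asymptotically E[X] ~ (c³/6)·n^{3(1−α)} = (8³/6)·n^{1.5} → ∞; triangles are abundant w.h.p.

E[X] ≈ 112177.41078; in regime p = Θ(1/n^{1/2}) E[X] diverges (above the triangle threshold p ~ 1/n).


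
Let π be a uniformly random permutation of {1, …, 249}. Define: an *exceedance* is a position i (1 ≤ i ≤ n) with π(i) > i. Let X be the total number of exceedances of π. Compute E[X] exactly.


Write X = Σ_{i=1}^{249} X_i, where X_i = 1_{π(i) > i}.
For each fixed i, π(i) is uniform over {1, …, 249} (marginal of a uniform permutation), so P[π(i) > i] = (n − i)/n. Summing: Σ_{i=1}^{249} (n − i)/n = (0 + 1 + … + 248)/249 = 249(249 − 1)/(2·249) = (249 − 1)/2.
Hence E[X] = Σ_{i=1}^{249} (249 − i)/249 = 124 ≈ 124.00000.

E[X] = 124 = 124.00000.


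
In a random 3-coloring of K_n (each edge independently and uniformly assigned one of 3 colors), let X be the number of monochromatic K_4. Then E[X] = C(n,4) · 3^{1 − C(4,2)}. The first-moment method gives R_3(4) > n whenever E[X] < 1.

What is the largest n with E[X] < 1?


We need C(n, 4) · 3^{1 − 6} < 1, i.e. C(n, 4) < 3^{6 − 1} = 243.
Check values of n near the boundary:
  n = 6: C(6, 4) = 15; 15 < 243? YES
  n = 7: C(7, 4) = 35; 35 < 243? YES
  n = 8: C(8, 4) = 70; 70 < 243? YES
  n = 9: C(9, 4) = 126; 126 < 243? YES
  n = 10: C(10, 4) = 210; 210 < 243? YES
  n = 11: C(11, 4) = 330; 330 < 243? NO
  n = 12: C(12, 4) = 495; 495 < 243? NO
  n = 13: C(13, 4) = 715; 715 < 243? NO
The largest n with C(n, 4) < 243 is n = 10 (where E[X] = 70/81 ≈ 0.86420). Hence R_3(4) > 10, i.e. R_3(4) ≥ 11.

Largest n = 10; hence R_3(4) > 10.


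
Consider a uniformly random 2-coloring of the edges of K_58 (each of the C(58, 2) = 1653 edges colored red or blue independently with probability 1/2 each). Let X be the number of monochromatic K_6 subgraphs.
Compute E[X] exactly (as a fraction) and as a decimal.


Let X = Σ_S X_S over the C(58, 6) = 40475358 subsets S of size 6, where X_S = 1 if the K_6 on S is monochromatic.
For a fixed S, the K_6 on S has C(6, 2) = 15 edges. P[all 15 edges red] = (1/2)^15, and likewise for blue, so P[monochromatic] = 2·(1/2)^15 = 2^{1 − 15} = 1/16384.
By linearity: E[X] = C(58, 6) · 2^{1 − 15} = 40475358 · 1/16384 = 20237679/8192.
Numerically: E[X] ≈ 2470.4198.

E[X] = C(58,6)·2^(1−C(6,2)) = 20237679/8192 ≈ 2470.4198.


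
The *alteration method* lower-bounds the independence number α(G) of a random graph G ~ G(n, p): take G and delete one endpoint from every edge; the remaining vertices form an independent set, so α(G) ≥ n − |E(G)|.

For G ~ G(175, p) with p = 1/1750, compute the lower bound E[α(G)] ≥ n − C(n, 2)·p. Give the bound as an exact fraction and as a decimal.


E[|E(G)|] = C(175, 2)·p = 15225 · (1/1750) = 87/10.
E[α(G)] ≥ n − E[|E(G)|] = 175 − 87/10 = 1663/10.
Numerically: ≈ 166.300.
(This is only a lower bound; the true E[α(G)] may be larger.)

E[α(G)] ≥ 1663/10 ≈ 166.300.


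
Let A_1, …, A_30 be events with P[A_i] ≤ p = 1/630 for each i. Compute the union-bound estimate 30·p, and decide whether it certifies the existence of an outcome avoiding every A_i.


Union bound: P[∪_{i=1}^{30} A_i] ≤ Σ_i P[A_i] ≤ 30·p = 30·(1/630) = 1/21.
Numerically: 1/21 ≈ 0.04762.
Is 1/21 < 1? YES.
Since P[∪ A_i] ≤ 1/21 < 1, the complement has P[∩ A_i^c] ≥ 1 − 1/21 = 20/21 > 0, so some outcome avoids every A_i.

30·p = 1/21 ≈ 0.04762; existence CERTIFIED by the union bound.


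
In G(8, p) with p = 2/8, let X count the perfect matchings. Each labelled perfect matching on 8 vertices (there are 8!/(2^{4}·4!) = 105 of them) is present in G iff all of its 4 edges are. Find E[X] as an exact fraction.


K_8 has 8!/(2^{4}·4!) = 105 labelled perfect matchings.
For each such perfect matching H, let X_H = 1 if all 4 edges of H are present in G. Then P[X_H = 1] = p^{4} = (1/4)^{4} = 1/256.
By linearity: E[X] = Σ_H E[X_H] = 105 · p^{4} = 105 · 1/256 = 105/256.
Numerically: E[X] ≈ 0.41016.

E[X] = 105 · (1/4)^{4} = 105/256 ≈ 0.41016.


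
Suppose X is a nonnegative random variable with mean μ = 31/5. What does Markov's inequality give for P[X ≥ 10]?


μ = E[X] = 31/5, a = 10.
Markov: P[X ≥ 10] ≤ μ/a = (31/5)/10 = 31/50.
Numerically: ≈ 0.6200.
(Since a = 10 > μ = 6.2000, the bound 31/50 is < 1 and informative.)

P[X ≥ 10] ≤ 31/50 ≈ 0.6200.


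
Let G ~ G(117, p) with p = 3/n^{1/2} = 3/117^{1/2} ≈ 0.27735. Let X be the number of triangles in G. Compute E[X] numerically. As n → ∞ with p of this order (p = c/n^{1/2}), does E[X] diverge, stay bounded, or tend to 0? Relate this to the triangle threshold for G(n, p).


Number of potential triangles: C(117, 3) = 260130.
Each occurs with probability p³ ≈ (0.27735)³ ≈ 2.1334623e-02.
By linearity: E[X] = C(117, 3)·p³ ≈ 260130 · 2.1334623e-02 ≈ 5549.77546.
Since α = 1/2 < 1, p = c/n^{1/2} ≫ 1/n is above the triangle threshold p ~ 1/n. Asymptotically E[X] ~ (c³/6)·n^{3(1−α)} = (3³/6)·n^{1.5} → ∞; triangles are abundant w.h.p.

E[X] ≈ 5549.77546; in regime p = Θ(1/n^{1/2}) E[X] diverges (above the triangle threshold p ~ 1/n).


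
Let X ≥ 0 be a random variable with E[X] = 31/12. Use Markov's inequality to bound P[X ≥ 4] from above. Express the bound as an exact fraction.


μ = E[X] = 31/12, a = 4.
Markov: P[X ≥ 4] ≤ μ/a = (31/12)/4 = 31/48.
Numerically: ≈ 0.6458.
(Since a = 4 > μ = 2.5833, the bound 31/48 is < 1 and informative.)

P[X ≥ 4] ≤ 31/48 ≈ 0.6458.


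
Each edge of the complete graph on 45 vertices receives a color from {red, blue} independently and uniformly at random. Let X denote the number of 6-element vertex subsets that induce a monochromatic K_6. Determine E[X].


Let X = Σ_S X_S over the C(45, 6) = 8145060 subsets S of size 6, where X_S = 1 if the K_6 on S is monochromatic.
For a fixed S, the K_6 on S has C(6, 2) = 15 edges. P[all 15 edges red] = (1/2)^15, and likewise for blue, so P[monochromatic] = 2·(1/2)^15 = 2^{1 − 15} = 1/16384.
By linearity: E[X] = C(45, 6) · 2^{1 − 15} = 8145060 · 1/16384 = 2036265/4096.
Numerically: E[X] ≈ 497.135.

E[X] = C(45,6)·2^(1−C(6,2)) = 2036265/4096 ≈ 497.135.


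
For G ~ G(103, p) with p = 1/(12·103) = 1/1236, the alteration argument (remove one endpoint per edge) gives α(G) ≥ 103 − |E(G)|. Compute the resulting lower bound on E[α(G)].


E[|E(G)|] = C(103, 2)·p = 5253 · (1/1236) = 17/4.
E[α(G)] ≥ n − E[|E(G)|] = 103 − 17/4 = 395/4.
Numerically: ≈ 98.750.
(This is only a lower bound; the true E[α(G)] may be larger.)

E[α(G)] ≥ 395/4 ≈ 98.750.


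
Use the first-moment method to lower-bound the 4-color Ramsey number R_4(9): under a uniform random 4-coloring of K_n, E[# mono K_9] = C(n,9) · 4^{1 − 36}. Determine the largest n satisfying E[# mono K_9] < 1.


We need C(n, 9) · 4^{1 − 36} < 1, i.e. C(n, 9) < 4^{36 − 1} = 1180591620717411303424.
Check values of n near the boundary:
  n = 912: C(912, 9) = 1156095740032081475120; 1156095740032081475120 < 1180591620717411303424? YES
  n = 913: C(913, 9) = 1167605542753639808390; 1167605542753639808390 < 1180591620717411303424? YES
  n = 914: C(914, 9) = 1179217089587653905932; 1179217089587653905932 < 1180591620717411303424? YES
  n = 915: C(915, 9) = 1190931166636537885130; 1190931166636537885130 < 1180591620717411303424? NO
The largest n with C(n, 9) < 1180591620717411303424 is n = 914 (where E[X] = 294804272396913476483/295147905179352825856 ≈ 0.99884). Hence R_4(9) > 914, i.e. R_4(9) ≥ 915.

Largest n = 914; hence R_4(9) > 914.


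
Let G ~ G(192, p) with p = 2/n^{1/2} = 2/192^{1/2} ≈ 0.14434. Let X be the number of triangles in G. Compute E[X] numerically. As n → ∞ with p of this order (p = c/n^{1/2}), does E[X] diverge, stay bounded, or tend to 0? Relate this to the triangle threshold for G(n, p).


Number of potential triangles: C(192, 3) = 1161280.
Each occurs with probability p³ ≈ (0.14434)³ ≈ 3.0070327e-03.
By linearity: E[X] = C(192, 3)·p³ ≈ 1161280 · 3.0070327e-03 ≈ 3492.00688.
Since α = 1/2 < 1, p = c/n^{1/2} ≫ 1/n is above the triangle threshold p ~ 1/n. Asymptotically E[X] ~ (c³/6)·n^{3(1−α)} = (2³/6)·n^{1.5} → ∞; triangles are abundant w.h.p.

E[X] ≈ 3492.00688; in regime p = Θ(1/n^{1/2}) E[X] diverges (above the triangle threshold p ~ 1/n).


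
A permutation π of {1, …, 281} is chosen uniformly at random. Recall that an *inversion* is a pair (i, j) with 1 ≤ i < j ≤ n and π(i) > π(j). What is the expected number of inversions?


Write X = Σ X_I over the C(281, 2) = 39340 pairs i < j, with X_I the indicator of one inversion.
There are 39340 indicators.
For each fixed pair i < j, the values π(i) and π(j) are two distinct elements of {1, …, 281} in uniformly random order; by symmetry P[π(i) > π(j)] = 1/2.
By linearity: E[X] = 39340 · (1/2) = C(281, 2) · (1/2) = 39340/2 = 19670 ≈ 19670.0000.

E[X] = 19670 = 19670.0000.


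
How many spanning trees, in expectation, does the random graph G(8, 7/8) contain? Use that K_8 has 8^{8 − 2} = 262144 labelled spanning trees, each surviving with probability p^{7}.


K_8 has 8^{8 − 2} = 262144 labelled spanning trees.
For each such spanning tree H, let X_H = 1 if all 7 edges of H are present in G. Then P[X_H = 1] = p^{7} = (7/8)^{7} = 823543/2097152.
By linearity of expectation: E[X] = Σ_H E[X_H] = 262144 · p^{7} = 262144 · 823543/2097152 = 823543/8.
Numerically: E[X] ≈ 102943.

E[X] = 262144 · (7/8)^{7} = 823543/8 ≈ 102943.


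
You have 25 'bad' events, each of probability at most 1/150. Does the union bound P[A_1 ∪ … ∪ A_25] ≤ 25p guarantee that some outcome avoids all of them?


Union bound: P[∪_{i=1}^{25} A_i] ≤ Σ_i P[A_i] ≤ 25·p = 25·(1/150) = 1/6.
Numerically: 1/6 ≈ 0.166667.
Is 1/6 < 1? YES.
Since P[∪ A_i] ≤ 1/6 < 1, the complement has P[∩ A_i^c] ≥ 1 − 1/6 = 5/6 > 0, so some outcome avoids every A_i.

25·p = 1/6 ≈ 0.166667; existence CERTIFIED by the union bound.


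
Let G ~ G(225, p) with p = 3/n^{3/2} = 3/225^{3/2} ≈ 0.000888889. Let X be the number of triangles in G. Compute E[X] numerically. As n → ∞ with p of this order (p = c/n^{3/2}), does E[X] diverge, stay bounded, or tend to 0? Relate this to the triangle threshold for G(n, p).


Number of potential triangles: C(225, 3) = 1873200.
Each occurs with probability p³ ≈ (0.000888889)³ ≈ 7.02331962e-10.
By linearity: E[X] = C(225, 3)·p³ ≈ 1873200 · 7.02331962e-10 ≈ 0.001316.
Since α = 3/2 > 1, p = c/n^{3/2} = o(1/n) is below the triangle threshold p ~ 1/n. Asymptotically E[X] ~ (c³/6)·n^{3(1−α)} = (3³/6)·n^{-1.5} → 0, so by Markov's inequality G has no triangles w.h.p.

E[X] ≈ 0.001316; in regime p = Θ(1/n^{3/2}) E[X] tends to 0 (below the triangle threshold p ~ 1/n).


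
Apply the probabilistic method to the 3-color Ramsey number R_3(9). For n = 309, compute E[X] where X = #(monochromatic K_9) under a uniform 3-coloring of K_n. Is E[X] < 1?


E[X] = C(309, 9) · 3^{1 − 36} = 62920976643980686 · 3^{−35} = 62920976643980686/50031545098999707.
As a reduced fraction: E[X] = 62920976643980686/50031545098999707 ≈ 1.25763.
Is E[X] < 1? NO.
Since E[X] ≥ 1, the first-moment bound is inconclusive at n = 309; it does NOT by itself certify R_3(9) > 309.

E[X] = 62920976643980686/50031545098999707 ≈ 1.25763; E[X] ≥ 1; first-moment method inconclusive here.


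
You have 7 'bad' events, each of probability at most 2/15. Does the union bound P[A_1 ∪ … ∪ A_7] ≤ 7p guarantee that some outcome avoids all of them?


Union bound: P[∪_{i=1}^{7} A_i] ≤ Σ_i P[A_i] ≤ 7·p = 7·(2/15) = 14/15.
Numerically: 14/15 ≈ 0.9333333.
Is 14/15 < 1? YES.
Since P[∪ A_i] ≤ 14/15 < 1, the complement has P[∩ A_i^c] ≥ 1 − 14/15 = 1/15 > 0, so some outcome avoids every A_i.

7·p = 14/15 ≈ 0.9333333; existence CERTIFIED by the union bound.


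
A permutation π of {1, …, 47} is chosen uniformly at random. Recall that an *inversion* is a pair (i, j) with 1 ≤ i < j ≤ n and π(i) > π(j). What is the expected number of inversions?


Write X = Σ X_I over the C(47, 2) = 1081 pairs i < j, with X_I the indicator of one inversion.
There are 1081 indicators.
For each fixed pair i < j, the values π(i) and π(j) are two distinct elements of {1, …, 47} in uniformly random order; by symmetry P[π(i) > π(j)] = 1/2.
By linearity: E[X] = 1081 · (1/2) = C(47, 2) · (1/2) = 1081/2 = 1081/2 ≈ 540.500000.

E[X] = 1081/2 = 540.500000.


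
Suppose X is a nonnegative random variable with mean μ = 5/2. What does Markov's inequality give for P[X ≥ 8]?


μ = E[X] = 5/2, a = 8.
Markov: P[X ≥ 8] ≤ μ/a = (5/2)/8 = 5/16.
Numerically: ≈ 0.312500.
(Since a = 8 > μ = 2.500000, the bound 5/16 is < 1 and informative.)

P[X ≥ 8] ≤ 5/16 ≈ 0.312500.


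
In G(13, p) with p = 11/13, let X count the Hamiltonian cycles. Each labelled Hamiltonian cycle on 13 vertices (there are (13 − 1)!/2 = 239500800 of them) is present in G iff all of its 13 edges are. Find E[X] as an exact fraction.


K_13 has (13 − 1)!/2 = 239500800 labelled Hamiltonian cycles.
For each such Hamiltonian cycle H, let X_H = 1 if all 13 edges of H are present in G. Then P[X_H = 1] = p^{13} = (11/13)^{13} = 34522712143931/302875106592253.
By linearity: E[X] = Σ_H E[X_H] = 239500800 · p^{13} = 239500800 · 34522712143931/302875106592253 = 8268217176641189644800/302875106592253.
Numerically: E[X] ≈ 2.73e+07.

E[X] = 239500800 · (11/13)^{13} = 8268217176641189644800/302875106592253 ≈ 2.73e+07.


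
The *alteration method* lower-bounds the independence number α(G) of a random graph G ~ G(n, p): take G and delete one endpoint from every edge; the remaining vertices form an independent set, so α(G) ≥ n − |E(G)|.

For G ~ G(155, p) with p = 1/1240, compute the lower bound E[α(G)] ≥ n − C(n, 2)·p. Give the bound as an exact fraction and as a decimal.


E[|E(G)|] = C(155, 2)·p = 11935 · (1/1240) = 77/8.
E[α(G)] ≥ n − E[|E(G)|] = 155 − 77/8 = 1163/8.
Numerically: ≈ 145.37500.
(This is only a lower bound; the true E[α(G)] may be larger.)

E[α(G)] ≥ 1163/8 ≈ 145.37500.


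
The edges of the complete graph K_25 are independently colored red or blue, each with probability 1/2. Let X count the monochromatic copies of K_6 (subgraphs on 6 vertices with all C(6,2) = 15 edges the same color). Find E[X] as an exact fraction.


Let X = Σ_S X_S over the C(25, 6) = 177100 subsets S of size 6, where X_S = 1 if the K_6 on S is monochromatic.
For a fixed S, the K_6 on S has C(6, 2) = 15 edges. P[all 15 edges red] = (1/2)^15, and likewise for blue, so P[monochromatic] = 2·(1/2)^15 = 2^{1 − 15} = 1/16384.
By linearity of expectation: E[X] = C(25, 6) · 2^{1 − 15} = 177100 · 1/16384 = 44275/4096.
Numerically: E[X] ≈ 10.8093.

E[X] = C(25,6)·2^(1−C(6,2)) = 44275/4096 ≈ 10.8093.


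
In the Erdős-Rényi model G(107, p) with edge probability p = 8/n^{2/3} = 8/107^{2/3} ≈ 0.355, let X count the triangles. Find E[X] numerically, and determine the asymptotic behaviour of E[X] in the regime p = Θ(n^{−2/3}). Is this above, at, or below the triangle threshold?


Number of potential triangles: C(107, 3) = 198485.
Each occurs with probability p³ ≈ (0.355)³ ≈ 4.472006e-02.
By linearity: E[X] = C(107, 3)·p³ ≈ 198485 · 4.472006e-02 ≈ 8876.2617.
Since α = 2/3 < 1, p = c/n^{2/3} ≫ 1/n is above the triangle threshold p ~ 1/n. Asymptotically E[X] ~ (c³/6)·n^{3(1−α)} = (8³/6)·n^{1} → ∞; triangles are abundant w.h.p.

E[X] ≈ 8876.2617; in regime p = Θ(1/n^{2/3}) E[X] diverges (above the triangle threshold p ~ 1/n).


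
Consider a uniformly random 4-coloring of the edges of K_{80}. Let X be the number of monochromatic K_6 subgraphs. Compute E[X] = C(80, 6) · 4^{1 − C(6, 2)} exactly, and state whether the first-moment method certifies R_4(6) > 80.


E[X] = C(80, 6) · 4^{1 − 15} = 300500200 · 4^{−14} = 300500200/268435456.
As a reduced fraction: E[X] = 37562525/33554432 ≈ 1.11945.
Is E[X] < 1? NO.
Since E[X] ≥ 1, the first-moment bound is inconclusive at n = 80; it does NOT by itself certify R_4(6) > 80.

E[X] = 37562525/33554432 ≈ 1.11945; E[X] ≥ 1; first-moment method inconclusive here.


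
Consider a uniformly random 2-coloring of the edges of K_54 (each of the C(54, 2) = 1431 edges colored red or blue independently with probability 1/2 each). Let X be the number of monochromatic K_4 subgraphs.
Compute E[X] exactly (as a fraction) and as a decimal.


Let X = Σ_S X_S over the C(54, 4) = 316251 subsets S of size 4, where X_S = 1 if the K_4 on S is monochromatic.
For a fixed S, the K_4 on S has C(4, 2) = 6 edges. P[all 6 edges red] = (1/2)^6, and likewise for blue, so P[monochromatic] = 2·(1/2)^6 = 2^{1 − 6} = 1/32.
By linearity: E[X] = C(54, 4) · 2^{1 − 6} = 316251 · 1/32 = 316251/32.
Numerically: E[X] ≈ 9882.844.

E[X] = C(54,4)·2^(1−C(4,2)) = 316251/32 ≈ 9882.844.


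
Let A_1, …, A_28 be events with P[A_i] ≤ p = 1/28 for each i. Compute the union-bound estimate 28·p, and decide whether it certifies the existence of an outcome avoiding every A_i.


Union bound: P[∪_{i=1}^{28} A_i] ≤ Σ_i P[A_i] ≤ 28·p = 28·(1/28) = 1.
Numerically: 1 ≈ 1.000000.
Is 1 < 1? NO.
Since the bound 1 is ≥ 1, the union bound is uninformative here; it does NOT by itself certify existence.

28·p = 1 ≈ 1.000000; existence NOT certified by the union bound.


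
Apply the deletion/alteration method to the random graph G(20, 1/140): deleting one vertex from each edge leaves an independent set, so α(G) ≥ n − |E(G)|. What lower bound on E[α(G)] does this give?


E[|E(G)|] = C(20, 2)·p = 190 · (1/140) = 19/14.
E[α(G)] ≥ n − E[|E(G)|] = 20 − 19/14 = 261/14.
Numerically: ≈ 18.64286.
(This is only a lower bound; the true E[α(G)] may be larger.)

E[α(G)] ≥ 261/14 ≈ 18.64286.


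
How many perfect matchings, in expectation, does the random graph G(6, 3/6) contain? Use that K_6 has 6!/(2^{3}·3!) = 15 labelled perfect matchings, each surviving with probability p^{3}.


K_6 has 6!/(2^{3}·3!) = 15 labelled perfect matchings.
For each such perfect matching H, let X_H = 1 if all 3 edges of H are present in G. Then P[X_H = 1] = p^{3} = (1/2)^{3} = 1/8.
Summing the indicators: E[X] = Σ_H E[X_H] = 15 · p^{3} = 15 · 1/8 = 15/8.
Numerically: E[X] ≈ 1.875.

E[X] = 15 · (1/2)^{3} = 15/8 ≈ 1.875.


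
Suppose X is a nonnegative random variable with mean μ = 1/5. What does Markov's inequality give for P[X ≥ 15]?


μ = E[X] = 1/5, a = 15.
Markov: P[X ≥ 15] ≤ μ/a = (1/5)/15 = 1/75.
Numerically: ≈ 0.0133.
(Since a = 15 > μ = 0.2000, the bound 1/75 is < 1 and informative.)

P[X ≥ 15] ≤ 1/75 ≈ 0.0133.


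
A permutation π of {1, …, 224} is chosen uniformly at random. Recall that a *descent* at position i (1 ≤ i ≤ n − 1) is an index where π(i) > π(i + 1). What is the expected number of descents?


Write X = Σ X_I over i = 1, …, 223, with X_I the indicator of one descent.
There are 223 indicators.
For each fixed i, the pair (π(i), π(i+1)) is a uniformly random ordered pair of distinct values from {1, …, 224}; by symmetry P[π(i) > π(i+1)] = 1/2.
By linearity: E[X] = 223 · (1/2) = (224 − 1) · (1/2) = 223/2 ≈ 111.5000.

E[X] = 223/2 = 111.5000.


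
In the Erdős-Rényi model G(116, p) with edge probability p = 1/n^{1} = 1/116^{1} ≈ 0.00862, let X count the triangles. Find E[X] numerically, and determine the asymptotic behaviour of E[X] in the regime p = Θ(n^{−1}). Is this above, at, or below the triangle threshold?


Number of potential triangles: C(116, 3) = 253460.
Each occurs with probability p³ ≈ (0.00862)³ ≈ 6.40658e-07.
By linearity: E[X] = C(116, 3)·p³ ≈ 253460 · 6.40658e-07 ≈ 0.162.
Here α = 1, so p = 1/n is exactly at the triangle threshold p ~ 1/n. Asymptotically E[X] → c³/6 = 1³/6 = 1/6 ≈ 0.167, a bounded constant. In this regime the triangle count is asymptotically Poisson(c³/6).

E[X] ≈ 0.162; in regime p = Θ(1/n^{1}) E[X] stays bounded (at the triangle threshold p ~ 1/n).


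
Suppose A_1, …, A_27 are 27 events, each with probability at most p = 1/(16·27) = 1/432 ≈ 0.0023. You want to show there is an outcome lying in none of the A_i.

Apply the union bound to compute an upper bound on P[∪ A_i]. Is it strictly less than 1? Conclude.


Union bound: P[∪_{i=1}^{27} A_i] ≤ Σ_i P[A_i] ≤ 27·p = 27·(1/432) = 1/16.
Numerically: 1/16 ≈ 0.0625.
Is 1/16 < 1? YES.
Since P[∪ A_i] ≤ 1/16 < 1, the complement has P[∩ A_i^c] ≥ 1 − 1/16 = 15/16 > 0, so some outcome avoids every A_i.

27·p = 1/16 ≈ 0.0625; existence CERTIFIED by the union bound.


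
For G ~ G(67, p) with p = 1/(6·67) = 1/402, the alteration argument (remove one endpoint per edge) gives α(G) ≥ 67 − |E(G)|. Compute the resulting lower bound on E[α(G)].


E[|E(G)|] = C(67, 2)·p = 2211 · (1/402) = 11/2.
E[α(G)] ≥ n − E[|E(G)|] = 67 − 11/2 = 123/2.
Numerically: ≈ 61.5000.
(This is only a lower bound; the true E[α(G)] may be larger.)

E[α(G)] ≥ 123/2 ≈ 61.5000.


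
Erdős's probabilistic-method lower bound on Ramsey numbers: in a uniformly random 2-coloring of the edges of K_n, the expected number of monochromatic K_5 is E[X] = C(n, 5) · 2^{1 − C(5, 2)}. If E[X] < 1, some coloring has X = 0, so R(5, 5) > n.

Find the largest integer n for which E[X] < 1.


We need C(n, 5) · 2^{1 − 10} < 1, i.e. C(n, 5) < 2^{10 − 1} = 512.
Check values of n near the boundary:
  n = 6: C(6, 5) = 6; 6 < 512? YES
  n = 7: C(7, 5) = 21; 21 < 512? YES
  n = 8: C(8, 5) = 56; 56 < 512? YES
  n = 9: C(9, 5) = 126; 126 < 512? YES
  n = 10: C(10, 5) = 252; 252 < 512? YES
  n = 11: C(11, 5) = 462; 462 < 512? YES
  n = 12: C(12, 5) = 792; 792 < 512? NO
  n = 13: C(13, 5) = 1287; 1287 < 512? NO
  n = 14: C(14, 5) = 2002; 2002 < 512? NO
The largest n with C(n, 5) < 512 is n = 11 (where E[X] = 231/256 ≈ 0.902344). Hence R(5, 5) > 11, i.e. R(5, 5) ≥ 12.

Largest n = 11; hence R(5, 5) > 11.


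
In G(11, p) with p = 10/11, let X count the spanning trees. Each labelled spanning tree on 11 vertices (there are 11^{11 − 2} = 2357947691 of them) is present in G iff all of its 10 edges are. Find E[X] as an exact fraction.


K_11 has 11^{11 − 2} = 2357947691 labelled spanning trees.
For each such spanning tree H, let X_H = 1 if all 10 edges of H are present in G. Then P[X_H = 1] = p^{10} = (10/11)^{10} = 10000000000/25937424601.
Summing the indicators: E[X] = Σ_H E[X_H] = 2357947691 · p^{10} = 2357947691 · 10000000000/25937424601 = 10000000000/11.
Numerically: E[X] ≈ 9.09e+08.

E[X] = 2357947691 · (10/11)^{10} = 10000000000/11 ≈ 9.09e+08.


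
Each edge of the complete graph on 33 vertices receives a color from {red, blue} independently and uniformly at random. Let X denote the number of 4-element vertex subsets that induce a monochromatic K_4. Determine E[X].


Let X = Σ_S X_S over the C(33, 4) = 40920 subsets S of size 4, where X_S = 1 if the K_4 on S is monochromatic.
For a fixed S, the K_4 on S has C(4, 2) = 6 edges. P[all 6 edges red] = (1/2)^6, and likewise for blue, so P[monochromatic] = 2·(1/2)^6 = 2^{1 − 6} = 1/32.
By linearity: E[X] = C(33, 4) · 2^{1 − 6} = 40920 · 1/32 = 5115/4.
Numerically: E[X] ≈ 1278.750.

E[X] = C(33,4)·2^(1−C(4,2)) = 5115/4 ≈ 1278.750.


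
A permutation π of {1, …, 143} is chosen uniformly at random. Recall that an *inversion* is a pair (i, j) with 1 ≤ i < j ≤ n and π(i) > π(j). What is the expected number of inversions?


Write X = Σ X_I over the C(143, 2) = 10153 pairs i < j, with X_I the indicator of one inversion.
There are 10153 indicators.
For each fixed pair i < j, the values π(i) and π(j) are two distinct elements of {1, …, 143} in uniformly random order; by symmetry P[π(i) > π(j)] = 1/2.
By linearity: E[X] = 10153 · (1/2) = C(143, 2) · (1/2) = 10153/2 = 10153/2 ≈ 5076.50000.

E[X] = 10153/2 = 5076.50000.


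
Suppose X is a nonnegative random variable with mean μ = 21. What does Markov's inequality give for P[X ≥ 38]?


μ = E[X] = 21, a = 38.
Markov: P[X ≥ 38] ≤ μ/a = (21)/38 = 21/38.
Numerically: ≈ 0.55263.
(Since a = 38 > μ = 21.00000, the bound 21/38 is < 1 and informative.)

P[X ≥ 38] ≤ 21/38 ≈ 0.55263.


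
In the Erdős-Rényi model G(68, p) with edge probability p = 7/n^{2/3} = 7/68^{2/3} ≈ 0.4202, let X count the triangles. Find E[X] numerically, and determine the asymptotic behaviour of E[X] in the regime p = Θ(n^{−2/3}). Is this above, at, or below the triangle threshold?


Number of potential triangles: C(68, 3) = 50116.
Each occurs with probability p³ ≈ (0.4202)³ ≈ 7.417820e-02.
By linearity: E[X] = C(68, 3)·p³ ≈ 50116 · 7.417820e-02 ≈ 3717.5147.
Since α = 2/3 < 1, p = c/n^{2/3} ≫ 1/n is above the triangle threshold p ~ 1/n. Asymptotically E[X] ~ (c³/6)·n^{3(1−α)} = (7³/6)·n^{1} → ∞; triangles are abundant w.h.p.

E[X] ≈ 3717.5147; in regime p = Θ(1/n^{2/3}) E[X] diverges (above the triangle threshold p ~ 1/n).


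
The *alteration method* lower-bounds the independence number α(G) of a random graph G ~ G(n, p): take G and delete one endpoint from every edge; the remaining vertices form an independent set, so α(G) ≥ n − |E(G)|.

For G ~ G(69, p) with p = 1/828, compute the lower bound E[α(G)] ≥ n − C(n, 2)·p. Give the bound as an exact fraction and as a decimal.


E[|E(G)|] = C(69, 2)·p = 2346 · (1/828) = 17/6.
E[α(G)] ≥ n − E[|E(G)|] = 69 − 17/6 = 397/6.
Numerically: ≈ 66.166667.
(This is only a lower bound; the true E[α(G)] may be larger.)

E[α(G)] ≥ 397/6 ≈ 66.166667.


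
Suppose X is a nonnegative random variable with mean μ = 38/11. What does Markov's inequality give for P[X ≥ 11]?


μ = E[X] = 38/11, a = 11.
Markov: P[X ≥ 11] ≤ μ/a = (38/11)/11 = 38/121.
Numerically: ≈ 0.314050.
(Since a = 11 > μ = 3.454545, the bound 38/121 is < 1 and informative.)

P[X ≥ 11] ≤ 38/121 ≈ 0.314050.


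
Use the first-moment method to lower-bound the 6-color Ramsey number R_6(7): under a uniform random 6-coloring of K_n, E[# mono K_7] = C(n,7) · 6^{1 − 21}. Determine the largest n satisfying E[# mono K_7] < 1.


We need C(n, 7) · 6^{1 − 21} < 1, i.e. C(n, 7) < 6^{21 − 1} = 3656158440062976.
Check values of n near the boundary:
  n = 562: C(562, 7) = 3384017972944752; 3384017972944752 < 3656158440062976? YES
  n = 563: C(563, 7) = 3426622515769596; 3426622515769596 < 3656158440062976? YES
  n = 564: C(564, 7) = 3469685994423792; 3469685994423792 < 3656158440062976? YES
  n = 565: C(565, 7) = 3513212521235560; 3513212521235560 < 3656158440062976? YES
  n = 566: C(566, 7) = 3557206237959440; 3557206237959440 < 3656158440062976? YES
  n = 567: C(567, 7) = 3601671315933933; 3601671315933933 < 3656158440062976? YES
  n = 568: C(568, 7) = 3646611956239704; 3646611956239704 < 3656158440062976? YES
  n = 569: C(569, 7) = 3692032389858348; 3692032389858348 < 3656158440062976? NO
  n = 570: C(570, 7) = 3737936877831720; 3737936877831720 < 3656158440062976? NO
  n = 571: C(571, 7) = 3784329711421830; 3784329711421830 < 3656158440062976? NO
The largest n with C(n, 7) < 3656158440062976 is n = 568 (where E[X] = 16882462760369/16926659444736 ≈ 0.9974). Hence R_6(7) > 568, i.e. R_6(7) ≥ 569.

Largest n = 568; hence R_6(7) > 568.


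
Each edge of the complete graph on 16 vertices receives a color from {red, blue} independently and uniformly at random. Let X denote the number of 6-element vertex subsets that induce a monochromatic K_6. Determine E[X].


Let X = Σ_S X_S over the C(16, 6) = 8008 subsets S of size 6, where X_S = 1 if the K_6 on S is monochromatic.
For a fixed S, the K_6 on S has C(6, 2) = 15 edges. P[all 15 edges red] = (1/2)^15, and likewise for blue, so P[monochromatic] = 2·(1/2)^15 = 2^{1 − 15} = 1/16384.
By linearity of expectation: E[X] = C(16, 6) · 2^{1 − 15} = 8008 · 1/16384 = 1001/2048.
Numerically: E[X] ≈ 0.489.

E[X] = C(16,6)·2^(1−C(6,2)) = 1001/2048 ≈ 0.489.


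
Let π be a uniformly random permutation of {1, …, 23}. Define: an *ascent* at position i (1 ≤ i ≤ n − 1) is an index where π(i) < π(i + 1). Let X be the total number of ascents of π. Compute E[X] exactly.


Write X = Σ X_I over i = 1, …, 22, with X_I the indicator of one ascent.
There are 22 indicators.
For each fixed i, the pair (π(i), π(i+1)) is a uniformly random ordered pair of distinct values from {1, …, 23}; by symmetry P[π(i) < π(i+1)] = 1/2.
By linearity: E[X] = 22 · (1/2) = (23 − 1) · (1/2) = 11 ≈ 11.0000.

E[X] = 11 = 11.0000.


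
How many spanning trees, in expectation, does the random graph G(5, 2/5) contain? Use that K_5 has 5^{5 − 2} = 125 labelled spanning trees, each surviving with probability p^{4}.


K_5 has 5^{5 − 2} = 125 labelled spanning trees.
For each such spanning tree H, let X_H = 1 if all 4 edges of H are present in G. Then P[X_H = 1] = p^{4} = (2/5)^{4} = 16/625.
Summing the indicators: E[X] = Σ_H E[X_H] = 125 · p^{4} = 125 · 16/625 = 16/5.
Numerically: E[X] ≈ 3.2.

E[X] = 125 · (2/5)^{4} = 16/5 ≈ 3.2.


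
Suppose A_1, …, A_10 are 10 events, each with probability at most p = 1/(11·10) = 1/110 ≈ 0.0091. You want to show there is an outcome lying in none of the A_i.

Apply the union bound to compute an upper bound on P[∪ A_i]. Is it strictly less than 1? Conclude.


Union bound: P[∪_{i=1}^{10} A_i] ≤ Σ_i P[A_i] ≤ 10·p = 10·(1/110) = 1/11.
Numerically: 1/11 ≈ 0.0909.
Is 1/11 < 1? YES.
Since P[∪ A_i] ≤ 1/11 < 1, the complement has P[∩ A_i^c] ≥ 1 − 1/11 = 10/11 > 0, so some outcome avoids every A_i.

10·p = 1/11 ≈ 0.0909; existence CERTIFIED by the union bound.


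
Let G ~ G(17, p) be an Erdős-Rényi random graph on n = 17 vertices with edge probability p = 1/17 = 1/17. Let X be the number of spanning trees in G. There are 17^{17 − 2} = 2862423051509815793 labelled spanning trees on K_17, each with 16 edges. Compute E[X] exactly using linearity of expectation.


K_17 has 17^{17 − 2} = 2862423051509815793 labelled spanning trees.
For each such spanning tree H, let X_H = 1 if all 16 edges of H are present in G. Then P[X_H = 1] = p^{16} = (1/17)^{16} = 1/48661191875666868481.
By linearity of expectation: E[X] = Σ_H E[X_H] = 2862423051509815793 · p^{16} = 2862423051509815793 · 1/48661191875666868481 = 1/17.
Numerically: E[X] ≈ 0.058824.

E[X] = 2862423051509815793 · (1/17)^{16} = 1/17 ≈ 0.058824.


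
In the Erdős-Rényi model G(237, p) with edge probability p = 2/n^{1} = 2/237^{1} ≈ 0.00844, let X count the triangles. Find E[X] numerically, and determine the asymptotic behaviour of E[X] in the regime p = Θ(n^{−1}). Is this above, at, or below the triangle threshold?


Number of potential triangles: C(237, 3) = 2190670.
Each occurs with probability p³ ≈ (0.00844)³ ≈ 6.00959e-07.
By linearity: E[X] = C(237, 3)·p³ ≈ 2190670 · 6.00959e-07 ≈ 1.317.
Here α = 1, so p = 2/n is exactly at the triangle threshold p ~ 1/n. Asymptotically E[X] → c³/6 = 2³/6 = 4/3 ≈ 1.333, a bounded constant. In this regime the triangle count is asymptotically Poisson(c³/6).

E[X] ≈ 1.317; in regime p = Θ(1/n^{1}) E[X] stays bounded (at the triangle threshold p ~ 1/n).


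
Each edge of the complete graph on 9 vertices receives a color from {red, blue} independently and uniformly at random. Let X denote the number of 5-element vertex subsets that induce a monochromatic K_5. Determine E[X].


Let X = Σ_S X_S over the C(9, 5) = 126 subsets S of size 5, where X_S = 1 if the K_5 on S is monochromatic.
For a fixed S, the K_5 on S has C(5, 2) = 10 edges. P[all 10 edges red] = (1/2)^10, and likewise for blue, so P[monochromatic] = 2·(1/2)^10 = 2^{1 − 10} = 1/512.
By linearity of expectation: E[X] = C(9, 5) · 2^{1 − 10} = 126 · 1/512 = 63/256.
Numerically: E[X] ≈ 0.24609.

E[X] = C(9,5)·2^(1−C(5,2)) = 63/256 ≈ 0.24609.


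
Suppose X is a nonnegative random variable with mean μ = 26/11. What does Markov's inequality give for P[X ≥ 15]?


μ = E[X] = 26/11, a = 15.
Markov: P[X ≥ 15] ≤ μ/a = (26/11)/15 = 26/165.
Numerically: ≈ 0.157576.
(Since a = 15 > μ = 2.363636, the bound 26/165 is < 1 and informative.)

P[X ≥ 15] ≤ 26/165 ≈ 0.157576.


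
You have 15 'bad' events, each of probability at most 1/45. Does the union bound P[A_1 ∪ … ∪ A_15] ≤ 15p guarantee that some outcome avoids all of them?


Union bound: P[∪_{i=1}^{15} A_i] ≤ Σ_i P[A_i] ≤ 15·p = 15·(1/45) = 1/3.
Numerically: 1/3 ≈ 0.3333.
Is 1/3 < 1? YES.
Since P[∪ A_i] ≤ 1/3 < 1, the complement has P[∩ A_i^c] ≥ 1 − 1/3 = 2/3 > 0, so some outcome avoids every A_i.

15·p = 1/3 ≈ 0.3333; existence CERTIFIED by the union bound.


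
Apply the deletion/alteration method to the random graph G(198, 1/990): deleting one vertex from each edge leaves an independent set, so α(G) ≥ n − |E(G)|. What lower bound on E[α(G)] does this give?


E[|E(G)|] = C(198, 2)·p = 19503 · (1/990) = 197/10.
E[α(G)] ≥ n − E[|E(G)|] = 198 − 197/10 = 1783/10.
Numerically: ≈ 178.300.
(This is only a lower bound; the true E[α(G)] may be larger.)

E[α(G)] ≥ 1783/10 ≈ 178.300.


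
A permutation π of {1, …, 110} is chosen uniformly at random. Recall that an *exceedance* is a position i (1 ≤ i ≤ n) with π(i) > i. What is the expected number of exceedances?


Write X = Σ_{i=1}^{110} X_i, where X_i = 1_{π(i) > i}.
For each fixed i, π(i) is uniform over {1, …, 110} (marginal of a uniform permutation), so P[π(i) > i] = (n − i)/n. Summing: Σ_{i=1}^{110} (n − i)/n = (0 + 1 + … + 109)/110 = 110(110 − 1)/(2·110) = (110 − 1)/2.
Hence E[X] = Σ_{i=1}^{110} (110 − i)/110 = 109/2 ≈ 54.500000.

E[X] = 109/2 = 54.500000.


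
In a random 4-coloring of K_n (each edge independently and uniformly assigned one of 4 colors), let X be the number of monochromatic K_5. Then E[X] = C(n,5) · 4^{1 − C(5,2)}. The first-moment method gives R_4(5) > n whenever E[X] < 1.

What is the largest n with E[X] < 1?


We need C(n, 5) · 4^{1 − 10} < 1, i.e. C(n, 5) < 4^{10 − 1} = 262144.
Check values of n near the boundary:
  n = 30: C(30, 5) = 142506; 142506 < 262144? YES
  n = 31: C(31, 5) = 169911; 169911 < 262144? YES
  n = 32: C(32, 5) = 201376; 201376 < 262144? YES
  n = 33: C(33, 5) = 237336; 237336 < 262144? YES
  n = 34: C(34, 5) = 278256; 278256 < 262144? NO
The largest n with C(n, 5) < 262144 is n = 33 (where E[X] = 29667/32768 ≈ 0.9054). Hence R_4(5) > 33, i.e. R_4(5) ≥ 34.

Largest n = 33; hence R_4(5) > 33.


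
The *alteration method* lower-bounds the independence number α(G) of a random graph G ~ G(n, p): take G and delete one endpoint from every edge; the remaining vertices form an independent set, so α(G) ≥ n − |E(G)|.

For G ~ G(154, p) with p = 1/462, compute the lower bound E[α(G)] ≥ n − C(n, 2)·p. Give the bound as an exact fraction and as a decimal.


E[|E(G)|] = C(154, 2)·p = 11781 · (1/462) = 51/2.
E[α(G)] ≥ n − E[|E(G)|] = 154 − 51/2 = 257/2.
Numerically: ≈ 128.50000.
(This is only a lower bound; the true E[α(G)] may be larger.)

E[α(G)] ≥ 257/2 ≈ 128.50000.


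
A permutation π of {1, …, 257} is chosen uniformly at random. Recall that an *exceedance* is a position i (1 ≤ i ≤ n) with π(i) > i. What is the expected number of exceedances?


Write X = Σ_{i=1}^{257} X_i, where X_i = 1_{π(i) > i}.
For each fixed i, π(i) is uniform over {1, …, 257} (marginal of a uniform permutation), so P[π(i) > i] = (n − i)/n. Summing: Σ_{i=1}^{257} (n − i)/n = (0 + 1 + … + 256)/257 = 257(257 − 1)/(2·257) = (257 − 1)/2.
Hence E[X] = Σ_{i=1}^{257} (257 − i)/257 = 128 ≈ 128.0000.

E[X] = 128 = 128.0000.
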